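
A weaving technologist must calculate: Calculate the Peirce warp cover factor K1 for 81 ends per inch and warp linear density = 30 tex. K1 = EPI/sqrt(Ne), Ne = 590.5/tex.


Formula: K1 = EPI / sqrt(Ne), with Ne = 590.5 / tex_warp
Step 1: Ne = 590.5 / 30 = 19.683
Step 2: sqrt(Ne) = sqrt(19.683) = 4.4366
Step 3: K1 = 81 / 4.4366 = 18.3

18.3


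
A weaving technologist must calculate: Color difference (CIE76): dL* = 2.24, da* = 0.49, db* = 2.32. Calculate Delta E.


Formula: Delta E = sqrt(dL*^2 + da*^2 + db*^2)
Step 1: dL*^2 = 2.24^2 = 5.0176
Step 2: da*^2 = 0.49^2 = 0.2401
Step 3: db*^2 = 2.32^2 = 5.3824
Step 4: Sum = 5.0176 + 0.2401 + 5.3824 = 10.6401
Step 5: Delta E = sqrt(10.6401) = 3.26

3.26 Delta E


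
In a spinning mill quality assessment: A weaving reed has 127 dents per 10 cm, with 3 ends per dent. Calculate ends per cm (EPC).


Formula: EPC = (dents per 10 cm * ends per dent) / 10
Step 1: Total ends per 10 cm = 127 * 3 = 381
Step 2: EPC = 381 / 10 = 38.1 ends/cm

38.1 ends/cm


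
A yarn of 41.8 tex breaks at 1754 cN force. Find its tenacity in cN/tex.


Formula: Tenacity = Breaking force / Linear density
Tenacity = 1754 cN / 41.8 tex
Tenacity = 41.96 cN/tex

41.96 cN/tex


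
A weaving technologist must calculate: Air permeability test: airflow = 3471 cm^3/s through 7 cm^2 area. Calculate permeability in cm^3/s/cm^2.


Formula: Air Permeability = Airflow / Test Area
AP = 3471 cm^3/s / 7 cm^2
AP = 495.9 cm^3/s/cm^2

495.9 cm^3/s/cm^2


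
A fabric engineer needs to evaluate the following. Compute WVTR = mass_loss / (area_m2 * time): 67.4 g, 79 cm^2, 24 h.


Formula: WVTR = mass_loss / (area * time)
Step 1: Convert area: 79 cm^2 = 0.0079 m^2
Step 2: WVTR = 67.4 g / (0.0079 m^2 * 24 h)
Step 3: WVTR = 67.4 / 0.1896 = 355.5 g/m^2/h

355.5 g/m^2/h


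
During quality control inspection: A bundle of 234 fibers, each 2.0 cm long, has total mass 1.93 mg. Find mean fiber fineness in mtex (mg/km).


Formula: fineness (mtex) = mass (mg) / total length (km) = (mass_mg / total_length_m) * 1000
Step 1: Convert fiber length: 2.0 cm = 0.02 m
Step 2: Total fiber length = 234 * 0.02 = 4.68 m
Step 3: Linear density = 1.93 mg / 4.68 m = 0.4124 mg/m
Step 4: fineness = 0.4124 * 1000 = 412.4 mtex

412.4 mtex


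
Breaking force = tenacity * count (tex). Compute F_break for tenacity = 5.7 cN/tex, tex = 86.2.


Formula: Breaking force = Tenacity * Linear density
F = 5.7 cN/tex * 86.2 tex
F = 491.34 cN

491.34 cN


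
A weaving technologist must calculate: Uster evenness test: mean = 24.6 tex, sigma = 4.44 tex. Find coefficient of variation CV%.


Formula: CV% = (standard deviation / mean) * 100
Step 1: Ratio = 4.44 / 24.6 = 0.180488
Step 2: CV% = 0.180488 * 100 = 18.0488% ≈ 18.0%

18.0%


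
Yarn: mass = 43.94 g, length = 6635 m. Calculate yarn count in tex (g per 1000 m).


Formula: Tex = (mass_g / length_m) * 1000
Substituting: Tex = (43.94 / 6635) * 1000
Intermediate: 43.94 / 6635 = 0.00662246 g/m
Tex = 0.00662246 * 1000 = 6.62 tex

6.62 tex


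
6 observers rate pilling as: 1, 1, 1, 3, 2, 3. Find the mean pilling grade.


Formula: Mean = sum / count
Sum = 1 + 1 + 1 + 3 + 2 + 3 = 11
Mean = 11 / 6 = 1.8

1.8


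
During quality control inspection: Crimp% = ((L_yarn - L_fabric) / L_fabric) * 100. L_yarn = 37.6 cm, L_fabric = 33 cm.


Formula: Crimp% = ((L_yarn - L_fabric) / L_fabric) * 100
Step 1: Extension = 37.6 - 33 = 4.6 cm
Step 2: Crimp% = (4.6 / 33) * 100
Step 3: Crimp% = 0.139394 * 100 = 13.9394% ≈ 13.9%

13.9%


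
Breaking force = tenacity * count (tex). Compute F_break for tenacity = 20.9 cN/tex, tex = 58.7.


Formula: Breaking force = Tenacity * Linear density
F = 20.9 cN/tex * 58.7 tex
F = 1226.83 cN

1226.83 cN


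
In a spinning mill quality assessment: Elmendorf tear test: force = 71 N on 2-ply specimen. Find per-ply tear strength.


Formula: Per-ply strength = Total force / Number of plies
Per-ply = 71 N / 2
Per-ply = 35.5 N

35.5 N


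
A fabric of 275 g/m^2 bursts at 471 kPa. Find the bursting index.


Formula: Bursting Index = Bursting Strength / Fabric GSM
BI = 471 kPa / 275 g/m^2
BI = 1.713 kPa/(g/m^2)

1.713 kPa/(g/m^2)


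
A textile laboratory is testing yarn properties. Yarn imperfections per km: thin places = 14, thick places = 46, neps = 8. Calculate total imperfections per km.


Formula: Total = thin places + thick places + neps
Total = 14 + 46 + 8
Total = 68 imperfections/km

68 imperfections/km


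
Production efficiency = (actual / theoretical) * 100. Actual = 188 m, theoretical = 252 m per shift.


Formula: Efficiency% = (Actual output / Theoretical output) * 100
Efficiency% = (188 / 252) * 100
Efficiency% = 0.746032 * 100 = 74.6032% ≈ 74.6%

74.6%


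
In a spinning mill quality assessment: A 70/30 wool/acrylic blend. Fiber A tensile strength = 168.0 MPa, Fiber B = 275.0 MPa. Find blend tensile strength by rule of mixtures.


Formula: Blend property = (fraction_A * property_A) + (fraction_B * property_B)
Step 1: Contribution A = 70/100 * 168.0 MPa = 117.6 MPa
Step 2: Contribution B = 30/100 * 275.0 MPa = 82.5 MPa
Step 3: Blend tensile strength = 117.6 + 82.5 = 200.1 MPa

200.1 MPa


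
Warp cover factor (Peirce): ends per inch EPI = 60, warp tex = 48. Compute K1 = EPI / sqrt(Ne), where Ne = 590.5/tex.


Formula: K1 = EPI / sqrt(Ne), with Ne = 590.5 / tex_warp
Step 1: Ne = 590.5 / 48 = 12.302
Step 2: sqrt(Ne) = sqrt(12.302) = 3.5074
Step 3: K1 = 60 / 3.5074 = 17.1

17.1


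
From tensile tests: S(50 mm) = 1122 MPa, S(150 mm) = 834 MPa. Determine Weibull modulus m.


Formula: m = ln(L1/L2) / ln(S2/S1)
Step 1: ln(L1/L2) = ln(50/150) = -1.09861
Step 2: S2/S1 = 834/1122 = 0.74332
Step 3: ln(S2/S1) = ln(0.74332) = -0.29663
Step 4: m = -1.09861 / -0.29663 = 3.70

3.70 (Weibull m)


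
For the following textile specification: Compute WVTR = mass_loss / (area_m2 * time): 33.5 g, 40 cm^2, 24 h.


Formula: WVTR = mass_loss / (area * time)
Step 1: Convert area: 40 cm^2 = 0.004 m^2
Step 2: WVTR = 33.5 g / (0.004 m^2 * 24 h)
Step 3: WVTR = 33.5 / 0.096 = 349.0 g/m^2/h

349.0 g/m^2/h


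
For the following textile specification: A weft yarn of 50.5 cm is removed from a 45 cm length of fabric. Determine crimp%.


Formula: Crimp% = ((L_yarn - L_fabric) / L_fabric) * 100
Step 1: Extension = 50.5 - 45 = 5.5 cm
Step 2: Crimp% = (5.5 / 45) * 100
Step 3: Crimp% = 0.122222 * 100 = 12.2222% ≈ 12.2%

12.2%


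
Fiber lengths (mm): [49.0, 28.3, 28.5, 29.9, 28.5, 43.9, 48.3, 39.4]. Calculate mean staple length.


Formula: Mean = sum of lengths / count
Sum = 49.0 + 28.3 + 28.5 + 29.9 + 28.5 + 43.9 + 48.3 + 39.4
Sum = 295.8 mm
Mean = 295.8 / 8 = 36.98 mm

36.98 mm


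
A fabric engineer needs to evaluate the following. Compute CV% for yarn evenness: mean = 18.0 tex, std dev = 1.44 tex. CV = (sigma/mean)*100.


Formula: CV% = (standard deviation / mean) * 100
Step 1: Ratio = 1.44 / 18.0 = 0.08
Step 2: CV% = 0.08 * 100 = 8.0%

8.0%


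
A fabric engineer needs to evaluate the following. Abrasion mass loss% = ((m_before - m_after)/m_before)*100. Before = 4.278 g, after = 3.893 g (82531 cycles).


Formula: Mass loss% = ((m_before - m_after) / m_before) * 100
Step 1: Mass loss = 4.278 - 3.893 = 0.385 g
Step 2: Ratio = 0.385 / 4.278 = 0.0899953
Step 3: Mass loss% = 0.0899953 * 100 = 8.99953% ≈ 9.00%

9.00%


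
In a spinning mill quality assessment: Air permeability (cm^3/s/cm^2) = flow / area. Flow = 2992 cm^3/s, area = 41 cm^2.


Formula: Air Permeability = Airflow / Test Area
AP = 2992 cm^3/s / 41 cm^2
AP = 73.0 cm^3/s/cm^2

73.0 cm^3/s/cm^2


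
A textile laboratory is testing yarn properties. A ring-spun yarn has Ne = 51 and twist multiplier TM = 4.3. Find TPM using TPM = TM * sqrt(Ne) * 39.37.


Formula: TPM = TM * sqrt(Ne) * 39.37
Step 1: sqrt(Ne) = sqrt(51) = 7.1414
Step 2: TM * sqrt(Ne) = 4.3 * 7.1414 = 30.708
Step 3: TPM = 30.708 * 39.37 = 1209 twists/m

1209 twists/m


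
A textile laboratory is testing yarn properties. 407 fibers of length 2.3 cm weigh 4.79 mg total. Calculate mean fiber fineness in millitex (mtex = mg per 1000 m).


Formula: fineness (mtex) = mass (mg) / total length (km) = (mass_mg / total_length_m) * 1000
Step 1: Convert fiber length: 2.3 cm = 0.023 m
Step 2: Total fiber length = 407 * 0.023 = 9.361 m
Step 3: Linear density = 4.79 mg / 9.361 m = 0.5117 mg/m
Step 4: fineness = 0.5117 * 1000 = 511.7 mtex

511.7 mtex


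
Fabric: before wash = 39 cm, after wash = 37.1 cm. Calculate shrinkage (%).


Formula: Shrinkage% = ((L_before - L_after) / L_before) * 100
Step 1: Shrinkage = 39 - 37.1 = 1.9 cm
Step 2: Shrinkage% = (1.9 / 39) * 100
Step 3: Shrinkage% = 0.048718 * 100 = 4.8718% ≈ 4.9%

4.9%


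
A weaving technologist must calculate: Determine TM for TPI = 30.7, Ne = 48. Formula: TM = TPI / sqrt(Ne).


Formula: TM = TPI / sqrt(Ne)
Step 1: sqrt(Ne) = sqrt(48) = 6.9282
Step 2: TM = 30.7 / 6.9282 = 4.43

4.43 TM


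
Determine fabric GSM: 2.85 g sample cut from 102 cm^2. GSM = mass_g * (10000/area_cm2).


Formula: GSM = mass_g / area_m2
Step 1: Convert area: 102 cm^2 = 102 / 10000 = 0.0102 m^2
Step 2: GSM = 2.85 g / 0.0102 m^2 = 279.4 g/m^2

279.4 g/m^2


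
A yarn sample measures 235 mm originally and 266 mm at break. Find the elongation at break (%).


Formula: Elongation (%) = ((L_break - L0) / L0) * 100
Step 1: Extension = 266 - 235 = 31 mm
Step 2: Elongation = (31 / 235) * 100
Step 3: Elongation = 0.131915 * 100 = 13.1915% ≈ 13.2%

13.2%


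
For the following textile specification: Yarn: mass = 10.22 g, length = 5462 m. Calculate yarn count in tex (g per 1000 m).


Formula: Tex = (mass_g / length_m) * 1000
Substituting: Tex = (10.22 / 5462) * 1000
Intermediate: 10.22 / 5462 = 0.00187111 g/m
Tex = 0.00187111 * 1000 = 1.87 tex

1.87 tex


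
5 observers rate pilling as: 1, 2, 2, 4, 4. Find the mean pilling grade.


Formula: Mean = sum / count
Sum = 1 + 2 + 2 + 4 + 4 = 13
Mean = 13 / 5 = 2.6

2.6


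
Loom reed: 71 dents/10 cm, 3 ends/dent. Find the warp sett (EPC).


Formula: EPC = (dents per 10 cm * ends per dent) / 10
Step 1: Total ends per 10 cm = 71 * 3 = 213
Step 2: EPC = 213 / 10 = 21.3 ends/cm

21.3 ends/cm


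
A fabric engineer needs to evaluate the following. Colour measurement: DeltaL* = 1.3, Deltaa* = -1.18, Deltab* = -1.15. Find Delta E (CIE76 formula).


Formula: Delta E = sqrt(dL*^2 + da*^2 + db*^2)
Step 1: dL*^2 = 1.3^2 = 1.69
Step 2: da*^2 = (-1.18)^2 = 1.3924
Step 3: db*^2 = (-1.15)^2 = 1.3225
Step 4: Sum = 1.69 + 1.3924 + 1.3225 = 4.4049
Step 5: Delta E = sqrt(4.4049) = 2.1

2.1 Delta E


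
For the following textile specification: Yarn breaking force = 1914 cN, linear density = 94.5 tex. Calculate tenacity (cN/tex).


Formula: Tenacity = Breaking force / Linear density
Tenacity = 1914 cN / 94.5 tex
Tenacity = 20.25 cN/tex

20.25 cN/tex


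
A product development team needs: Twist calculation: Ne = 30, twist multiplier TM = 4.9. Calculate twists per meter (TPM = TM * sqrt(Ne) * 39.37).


Formula: TPM = TM * sqrt(Ne) * 39.37
Step 1: sqrt(Ne) = sqrt(30) = 5.4772
Step 2: TM * sqrt(Ne) = 4.9 * 5.4772 = 26.8383
Step 3: TPM = 26.8383 * 39.37 = 1057 twists/m

1057 twists/m


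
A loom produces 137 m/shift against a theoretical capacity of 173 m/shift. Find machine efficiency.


Formula: Efficiency% = (Actual output / Theoretical output) * 100
Efficiency% = (137 / 173) * 100
Efficiency% = 0.791908 * 100 = 79.1908% ≈ 79.2%

79.2%


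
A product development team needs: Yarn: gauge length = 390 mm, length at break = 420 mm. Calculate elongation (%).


Formula: Elongation (%) = ((L_break - L0) / L0) * 100
Step 1: Extension = 420 - 390 = 30 mm
Step 2: Elongation = (30 / 390) * 100
Step 3: Elongation = 0.076923 * 100 = 7.6923% ≈ 7.7%

7.7%


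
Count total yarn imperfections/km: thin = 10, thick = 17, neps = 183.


Formula: Total = thin places + thick places + neps
Total = 10 + 17 + 183
Total = 210 imperfections/km

210 imperfections/km


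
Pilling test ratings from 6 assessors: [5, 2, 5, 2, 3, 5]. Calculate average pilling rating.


Formula: Mean = sum / count
Sum = 5 + 2 + 5 + 2 + 3 + 5 = 22
Mean = 22 / 6 = 3.7

3.7


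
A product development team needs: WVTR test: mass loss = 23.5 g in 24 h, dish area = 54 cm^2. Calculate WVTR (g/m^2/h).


Formula: WVTR = mass_loss / (area * time)
Step 1: Convert area: 54 cm^2 = 0.0054 m^2
Step 2: WVTR = 23.5 g / (0.0054 m^2 * 24 h)
Step 3: WVTR = 23.5 / 0.1296 = 181.3 g/m^2/h

181.3 g/m^2/h


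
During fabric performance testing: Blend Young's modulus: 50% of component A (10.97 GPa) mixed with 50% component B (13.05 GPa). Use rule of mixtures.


Formula: Blend property = (fraction_A * property_A) + (fraction_B * property_B)
Step 1: Contribution A = 50/100 * 10.97 GPa = 5.485 GPa
Step 2: Contribution B = 50/100 * 13.05 GPa = 6.525 GPa
Step 3: Blend Young's modulus = 5.485 + 6.525 = 12.01 GPa

12.01 GPa


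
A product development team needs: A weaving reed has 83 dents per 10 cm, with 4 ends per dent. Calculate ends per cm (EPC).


Formula: EPC = (dents per 10 cm * ends per dent) / 10
Step 1: Total ends per 10 cm = 83 * 4 = 332
Step 2: EPC = 332 / 10 = 33.2 ends/cm

33.2 ends/cm


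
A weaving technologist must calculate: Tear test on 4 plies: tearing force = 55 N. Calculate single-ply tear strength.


Formula: Per-ply strength = Total force / Number of plies
Per-ply = 55 N / 4
Per-ply = 13.75 N

13.75 N


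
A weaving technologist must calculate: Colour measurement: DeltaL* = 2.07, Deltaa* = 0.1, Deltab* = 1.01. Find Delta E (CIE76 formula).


Formula: Delta E = sqrt(dL*^2 + da*^2 + db*^2)
Step 1: dL*^2 = 2.07^2 = 4.2849
Step 2: da*^2 = 0.1^2 = 0.01
Step 3: db*^2 = 1.01^2 = 1.0201
Step 4: Sum = 4.2849 + 0.01 + 1.0201 = 5.315
Step 5: Delta E = sqrt(5.315) = 2.31

2.31 Delta E


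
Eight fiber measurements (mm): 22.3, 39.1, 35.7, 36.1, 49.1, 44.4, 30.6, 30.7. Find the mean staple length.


Formula: Mean = sum of lengths / count
Sum = 22.3 + 39.1 + 35.7 + 36.1 + 49.1 + 44.4 + 30.6 + 30.7
Sum = 288.0 mm
Mean = 288.0 / 8 = 36.00 mm

36.00 mm


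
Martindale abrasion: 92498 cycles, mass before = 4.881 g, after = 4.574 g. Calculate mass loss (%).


Formula: Mass loss% = ((m_before - m_after) / m_before) * 100
Step 1: Mass loss = 4.881 - 4.574 = 0.307 g
Step 2: Ratio = 0.307 / 4.881 = 0.0628969
Step 3: Mass loss% = 0.0628969 * 100 = 6.28969% ≈ 6.29%

6.29%


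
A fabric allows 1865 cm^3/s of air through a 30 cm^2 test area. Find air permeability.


Formula: Air Permeability = Airflow / Test Area
AP = 1865 cm^3/s / 30 cm^2
AP = 62.2 cm^3/s/cm^2

62.2 cm^3/s/cm^2


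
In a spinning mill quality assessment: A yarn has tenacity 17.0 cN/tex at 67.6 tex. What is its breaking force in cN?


Formula: Breaking force = Tenacity * Linear density
F = 17.0 cN/tex * 67.6 tex
F = 1149.20 cN

1149.20 cN


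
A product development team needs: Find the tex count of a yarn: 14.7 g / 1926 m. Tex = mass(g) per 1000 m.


Formula: Tex = (mass_g / length_m) * 1000
Substituting: Tex = (14.7 / 1926) * 1000
Intermediate: 14.7 / 1926 = 0.0076324 g/m
Tex = 0.0076324 * 1000 = 7.63 tex

7.63 tex


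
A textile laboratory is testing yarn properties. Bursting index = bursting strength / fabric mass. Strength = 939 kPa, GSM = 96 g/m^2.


Formula: Bursting Index = Bursting Strength / Fabric GSM
BI = 939 kPa / 96 g/m^2
BI = 9.781 kPa/(g/m^2)

9.781 kPa/(g/m^2)


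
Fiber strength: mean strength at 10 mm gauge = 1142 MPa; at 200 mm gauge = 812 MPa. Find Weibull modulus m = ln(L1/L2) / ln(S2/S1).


Formula: m = ln(L1/L2) / ln(S2/S1)
Step 1: ln(L1/L2) = ln(10/200) = -2.99573
Step 2: S2/S1 = 812/1142 = 0.71103
Step 3: ln(S2/S1) = ln(0.71103) = -0.34104
Step 4: m = -2.99573 / -0.34104 = 8.78

8.78 (Weibull m)


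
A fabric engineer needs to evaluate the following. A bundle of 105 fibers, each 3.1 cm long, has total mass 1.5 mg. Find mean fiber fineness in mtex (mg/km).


Formula: fineness (mtex) = mass (mg) / total length (km) = (mass_mg / total_length_m) * 1000
Step 1: Convert fiber length: 3.1 cm = 0.031 m
Step 2: Total fiber length = 105 * 0.031 = 3.255 m
Step 3: Linear density = 1.5 mg / 3.255 m = 0.4608 mg/m
Step 4: fineness = 0.4608 * 1000 = 460.8 mtex

460.8 mtex


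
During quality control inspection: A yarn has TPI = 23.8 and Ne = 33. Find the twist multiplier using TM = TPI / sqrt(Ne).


Formula: TM = TPI / sqrt(Ne)
Step 1: sqrt(Ne) = sqrt(33) = 5.7446
Step 2: TM = 23.8 / 5.7446 = 4.14

4.14 TM


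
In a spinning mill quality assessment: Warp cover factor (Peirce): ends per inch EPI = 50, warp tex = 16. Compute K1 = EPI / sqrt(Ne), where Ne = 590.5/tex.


Formula: K1 = EPI / sqrt(Ne), with Ne = 590.5 / tex_warp
Step 1: Ne = 590.5 / 16 = 36.906
Step 2: sqrt(Ne) = sqrt(36.906) = 6.075
Step 3: K1 = 50 / 6.075 = 8.2

8.2


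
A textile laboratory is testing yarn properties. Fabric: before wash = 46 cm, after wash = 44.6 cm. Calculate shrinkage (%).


Formula: Shrinkage% = ((L_before - L_after) / L_before) * 100
Step 1: Shrinkage = 46 - 44.6 = 1.4 cm
Step 2: Shrinkage% = (1.4 / 46) * 100
Step 3: Shrinkage% = 0.030435 * 100 = 3.0435% ≈ 3.0%

3.0%


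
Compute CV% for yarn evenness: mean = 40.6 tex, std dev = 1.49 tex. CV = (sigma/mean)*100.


Formula: CV% = (standard deviation / mean) * 100
Step 1: Ratio = 1.49 / 40.6 = 0.0367
Step 2: CV% = 0.0367 * 100 = 3.67% ≈ 3.7%

3.7%


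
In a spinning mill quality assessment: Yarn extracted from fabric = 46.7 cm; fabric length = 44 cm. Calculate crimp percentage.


Formula: Crimp% = ((L_yarn - L_fabric) / L_fabric) * 100
Step 1: Extension = 46.7 - 44 = 2.7 cm
Step 2: Crimp% = (2.7 / 44) * 100
Step 3: Crimp% = 0.061364 * 100 = 6.1364% ≈ 6.1%

6.1%


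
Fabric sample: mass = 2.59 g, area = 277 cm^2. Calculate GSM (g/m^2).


Formula: GSM = mass_g / area_m2
Step 1: Convert area: 277 cm^2 = 277 / 10000 = 0.0277 m^2
Step 2: GSM = 2.59 g / 0.0277 m^2 = 93.5 g/m^2

93.5 g/m^2


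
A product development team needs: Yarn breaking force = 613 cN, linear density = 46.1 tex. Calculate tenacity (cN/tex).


Formula: Tenacity = Breaking force / Linear density
Tenacity = 613 cN / 46.1 tex
Tenacity = 13.30 cN/tex

13.30 cN/tex


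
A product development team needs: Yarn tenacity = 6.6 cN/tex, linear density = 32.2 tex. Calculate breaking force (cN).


Formula: Breaking force = Tenacity * Linear density
F = 6.6 cN/tex * 32.2 tex
F = 212.52 cN

212.52 cN


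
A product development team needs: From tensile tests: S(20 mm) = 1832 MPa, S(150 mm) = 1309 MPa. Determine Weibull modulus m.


Formula: m = ln(L1/L2) / ln(S2/S1)
Step 1: ln(L1/L2) = ln(20/150) = -2.01490
Step 2: S2/S1 = 1309/1832 = 0.71452
Step 3: ln(S2/S1) = ln(0.71452) = -0.33614
Step 4: m = -2.01490 / -0.33614 = 5.99

5.99 (Weibull m)


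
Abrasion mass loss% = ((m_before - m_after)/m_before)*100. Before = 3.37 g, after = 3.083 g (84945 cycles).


Formula: Mass loss% = ((m_before - m_after) / m_before) * 100
Step 1: Mass loss = 3.37 - 3.083 = 0.287 g
Step 2: Ratio = 0.287 / 3.37 = 0.0851632
Step 3: Mass loss% = 0.0851632 * 100 = 8.51632% ≈ 8.52%

8.52%


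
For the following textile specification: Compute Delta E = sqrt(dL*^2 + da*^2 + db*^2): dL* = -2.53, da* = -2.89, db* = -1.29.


Formula: Delta E = sqrt(dL*^2 + da*^2 + db*^2)
Step 1: dL*^2 = (-2.53)^2 = 6.4009
Step 2: da*^2 = (-2.89)^2 = 8.3521
Step 3: db*^2 = (-1.29)^2 = 1.6641
Step 4: Sum = 6.4009 + 8.3521 + 1.6641 = 16.4171
Step 5: Delta E = sqrt(16.4171) = 4.05

4.05 Delta E


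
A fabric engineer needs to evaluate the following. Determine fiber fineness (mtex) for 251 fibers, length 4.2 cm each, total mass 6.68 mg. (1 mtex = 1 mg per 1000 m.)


Formula: fineness (mtex) = mass (mg) / total length (km) = (mass_mg / total_length_m) * 1000
Step 1: Convert fiber length: 4.2 cm = 0.042 m
Step 2: Total fiber length = 251 * 0.042 = 10.542 m
Step 3: Linear density = 6.68 mg / 10.542 m = 0.6337 mg/m
Step 4: fineness = 0.6337 * 1000 = 633.7 mtex

633.7 mtex


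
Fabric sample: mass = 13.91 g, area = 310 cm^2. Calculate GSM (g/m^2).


Formula: GSM = mass_g / area_m2
Step 1: Convert area: 310 cm^2 = 310 / 10000 = 0.031 m^2
Step 2: GSM = 13.91 g / 0.031 m^2 = 448.7 g/m^2

448.7 g/m^2


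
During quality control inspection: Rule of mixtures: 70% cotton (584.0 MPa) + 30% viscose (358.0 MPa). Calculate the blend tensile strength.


Formula: Blend property = (fraction_A * property_A) + (fraction_B * property_B)
Step 1: Contribution A = 70/100 * 584.0 MPa = 408.8 MPa
Step 2: Contribution B = 30/100 * 358.0 MPa = 107.4 MPa
Step 3: Blend tensile strength = 408.8 + 107.4 = 516.2 MPa

516.2 MPa


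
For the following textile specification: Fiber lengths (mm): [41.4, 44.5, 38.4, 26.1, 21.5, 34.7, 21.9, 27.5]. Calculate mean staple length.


Formula: Mean = sum of lengths / count
Sum = 41.4 + 44.5 + 38.4 + 26.1 + 21.5 + 34.7 + 21.9 + 27.5
Sum = 256.0 mm
Mean = 256.0 / 8 = 32.00 mm

32.00 mm


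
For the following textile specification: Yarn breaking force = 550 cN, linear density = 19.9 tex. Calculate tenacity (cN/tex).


Formula: Tenacity = Breaking force / Linear density
Tenacity = 550 cN / 19.9 tex
Tenacity = 27.64 cN/tex

27.64 cN/tex


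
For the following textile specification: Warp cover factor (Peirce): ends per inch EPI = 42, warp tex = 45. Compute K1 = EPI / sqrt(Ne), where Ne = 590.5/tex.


Formula: K1 = EPI / sqrt(Ne), with Ne = 590.5 / tex_warp
Step 1: Ne = 590.5 / 45 = 13.122
Step 2: sqrt(Ne) = sqrt(13.122) = 3.6224
Step 3: K1 = 42 / 3.6224 = 11.6

11.6


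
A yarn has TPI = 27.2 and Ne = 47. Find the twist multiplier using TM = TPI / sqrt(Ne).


Formula: TM = TPI / sqrt(Ne)
Step 1: sqrt(Ne) = sqrt(47) = 6.8557
Step 2: TM = 27.2 / 6.8557 = 3.97

3.97 TM


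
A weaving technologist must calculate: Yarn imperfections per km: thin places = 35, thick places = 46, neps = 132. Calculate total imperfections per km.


Formula: Total = thin places + thick places + neps
Total = 35 + 46 + 132
Total = 213 imperfections/km

213 imperfections/km


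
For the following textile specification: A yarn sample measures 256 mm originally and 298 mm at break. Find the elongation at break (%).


Formula: Elongation (%) = ((L_break - L0) / L0) * 100
Step 1: Extension = 298 - 256 = 42 mm
Step 2: Elongation = (42 / 256) * 100
Step 3: Elongation = 0.164063 * 100 = 16.4063% ≈ 16.4%

16.4%


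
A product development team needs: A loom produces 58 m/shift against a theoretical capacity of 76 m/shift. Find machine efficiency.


Formula: Efficiency% = (Actual output / Theoretical output) * 100
Efficiency% = (58 / 76) * 100
Efficiency% = 0.763158 * 100 = 76.3158% ≈ 76.3%

76.3%


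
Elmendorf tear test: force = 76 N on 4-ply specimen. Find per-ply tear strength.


Formula: Per-ply strength = Total force / Number of plies
Per-ply = 76 N / 4
Per-ply = 19 N

19 N


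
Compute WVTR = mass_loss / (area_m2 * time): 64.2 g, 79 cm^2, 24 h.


Formula: WVTR = mass_loss / (area * time)
Step 1: Convert area: 79 cm^2 = 0.0079 m^2
Step 2: WVTR = 64.2 g / (0.0079 m^2 * 24 h)
Step 3: WVTR = 64.2 / 0.1896 = 338.6 g/m^2/h

338.6 g/m^2/h


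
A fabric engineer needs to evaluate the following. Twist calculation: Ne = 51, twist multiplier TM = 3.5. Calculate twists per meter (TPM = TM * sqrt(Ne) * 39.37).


Formula: TPM = TM * sqrt(Ne) * 39.37
Step 1: sqrt(Ne) = sqrt(51) = 7.1414
Step 2: TM * sqrt(Ne) = 3.5 * 7.1414 = 24.9949
Step 3: TPM = 24.9949 * 39.37 = 984 twists/m

984 twists/m


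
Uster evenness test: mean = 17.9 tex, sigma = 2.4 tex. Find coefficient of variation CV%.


Formula: CV% = (standard deviation / mean) * 100
Step 1: Ratio = 2.4 / 17.9 = 0.134078
Step 2: CV% = 0.134078 * 100 = 13.4078% ≈ 13.4%

13.4%


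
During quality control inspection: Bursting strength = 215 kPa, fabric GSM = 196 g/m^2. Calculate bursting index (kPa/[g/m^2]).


Formula: Bursting Index = Bursting Strength / Fabric GSM
BI = 215 kPa / 196 g/m^2
BI = 1.097 kPa/(g/m^2)

1.097 kPa/(g/m^2)


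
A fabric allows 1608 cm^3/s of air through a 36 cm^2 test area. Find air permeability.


Formula: Air Permeability = Airflow / Test Area
AP = 1608 cm^3/s / 36 cm^2
AP = 44.7 cm^3/s/cm^2

44.7 cm^3/s/cm^2


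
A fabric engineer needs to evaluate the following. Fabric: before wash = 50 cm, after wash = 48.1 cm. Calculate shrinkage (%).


Formula: Shrinkage% = ((L_before - L_after) / L_before) * 100
Step 1: Shrinkage = 50 - 48.1 = 1.9 cm
Step 2: Shrinkage% = (1.9 / 50) * 100
Step 3: Shrinkage% = 0.038 * 100 = 3.8%

3.8%


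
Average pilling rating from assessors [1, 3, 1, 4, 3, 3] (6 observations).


Formula: Mean = sum / count
Sum = 1 + 3 + 1 + 4 + 3 + 3 = 15
Mean = 15 / 6 = 2.5

2.5


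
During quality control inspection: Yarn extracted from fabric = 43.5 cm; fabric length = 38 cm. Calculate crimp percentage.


Formula: Crimp% = ((L_yarn - L_fabric) / L_fabric) * 100
Step 1: Extension = 43.5 - 38 = 5.5 cm
Step 2: Crimp% = (5.5 / 38) * 100
Step 3: Crimp% = 0.144737 * 100 = 14.4737% ≈ 14.5%

14.5%


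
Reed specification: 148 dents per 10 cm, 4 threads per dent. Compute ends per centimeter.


Formula: EPC = (dents per 10 cm * ends per dent) / 10
Step 1: Total ends per 10 cm = 148 * 4 = 592
Step 2: EPC = 592 / 10 = 59.2 ends/cm

59.2 ends/cm


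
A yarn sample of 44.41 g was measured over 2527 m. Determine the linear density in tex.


Formula: Tex = (mass_g / length_m) * 1000
Substituting: Tex = (44.41 / 2527) * 1000
Intermediate: 44.41 / 2527 = 0.0175742 g/m
Tex = 0.0175742 * 1000 = 17.57 tex

17.57 tex


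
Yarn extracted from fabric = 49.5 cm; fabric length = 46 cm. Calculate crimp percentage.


Formula: Crimp% = ((L_yarn - L_fabric) / L_fabric) * 100
Step 1: Extension = 49.5 - 46 = 3.5 cm
Step 2: Crimp% = (3.5 / 46) * 100
Step 3: Crimp% = 0.076087 * 100 = 7.6087% ≈ 7.6%

7.6%


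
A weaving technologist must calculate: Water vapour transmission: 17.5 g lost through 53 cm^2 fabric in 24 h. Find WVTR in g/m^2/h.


Formula: WVTR = mass_loss / (area * time)
Step 1: Convert area: 53 cm^2 = 0.0053 m^2
Step 2: WVTR = 17.5 g / (0.0053 m^2 * 24 h)
Step 3: WVTR = 17.5 / 0.1272 = 137.6 g/m^2/h

137.6 g/m^2/h


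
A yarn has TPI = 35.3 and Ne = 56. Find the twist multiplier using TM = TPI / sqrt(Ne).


Formula: TM = TPI / sqrt(Ne)
Step 1: sqrt(Ne) = sqrt(56) = 7.4833
Step 2: TM = 35.3 / 7.4833 = 4.72

4.72 TM


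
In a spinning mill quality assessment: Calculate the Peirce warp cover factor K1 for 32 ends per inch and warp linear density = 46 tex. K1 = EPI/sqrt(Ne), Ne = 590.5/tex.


Formula: K1 = EPI / sqrt(Ne), with Ne = 590.5 / tex_warp
Step 1: Ne = 590.5 / 46 = 12.837
Step 2: sqrt(Ne) = sqrt(12.837) = 3.5829
Step 3: K1 = 32 / 3.5829 = 8.9

8.9


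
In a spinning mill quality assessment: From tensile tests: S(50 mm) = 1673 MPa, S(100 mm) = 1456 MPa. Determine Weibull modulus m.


Formula: m = ln(L1/L2) / ln(S2/S1)
Step 1: ln(L1/L2) = ln(50/100) = -0.69315
Step 2: S2/S1 = 1456/1673 = 0.87029
Step 3: ln(S2/S1) = ln(0.87029) = -0.13893
Step 4: m = -0.69315 / -0.13893 = 4.99

4.99 (Weibull m)


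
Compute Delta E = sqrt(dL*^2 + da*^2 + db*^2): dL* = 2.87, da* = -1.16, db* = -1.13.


Formula: Delta E = sqrt(dL*^2 + da*^2 + db*^2)
Step 1: dL*^2 = 2.87^2 = 8.2369
Step 2: da*^2 = (-1.16)^2 = 1.3456
Step 3: db*^2 = (-1.13)^2 = 1.2769
Step 4: Sum = 8.2369 + 1.3456 + 1.2769 = 10.8594
Step 5: Delta E = sqrt(10.8594) = 3.3

3.3 Delta E


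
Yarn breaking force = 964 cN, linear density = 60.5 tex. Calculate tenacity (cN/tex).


Formula: Tenacity = Breaking force / Linear density
Tenacity = 964 cN / 60.5 tex
Tenacity = 15.93 cN/tex

15.93 cN/tex


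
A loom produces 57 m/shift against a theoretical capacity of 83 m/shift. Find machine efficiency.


Formula: Efficiency% = (Actual output / Theoretical output) * 100
Efficiency% = (57 / 83) * 100
Efficiency% = 0.686747 * 100 = 68.6747% ≈ 68.7%

68.7%


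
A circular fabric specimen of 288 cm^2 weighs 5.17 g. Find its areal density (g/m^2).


Formula: GSM = mass_g / area_m2
Step 1: Convert area: 288 cm^2 = 288 / 10000 = 0.0288 m^2
Step 2: GSM = 5.17 g / 0.0288 m^2 = 179.5 g/m^2

179.5 g/m^2


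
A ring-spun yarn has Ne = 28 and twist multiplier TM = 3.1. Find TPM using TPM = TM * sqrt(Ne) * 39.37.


Formula: TPM = TM * sqrt(Ne) * 39.37
Step 1: sqrt(Ne) = sqrt(28) = 5.2915
Step 2: TM * sqrt(Ne) = 3.1 * 5.2915 = 16.4037
Step 3: TPM = 16.4037 * 39.37 = 646 twists/m

646 twists/m


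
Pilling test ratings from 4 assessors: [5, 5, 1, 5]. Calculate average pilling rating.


Formula: Mean = sum / count
Sum = 5 + 5 + 1 + 5 = 16
Mean = 16 / 4 = 4.0

4.0


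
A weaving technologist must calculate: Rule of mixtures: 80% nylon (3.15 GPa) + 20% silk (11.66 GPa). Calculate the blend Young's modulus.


Formula: Blend property = (fraction_A * property_A) + (fraction_B * property_B)
Step 1: Contribution A = 80/100 * 3.15 GPa = 2.52 GPa
Step 2: Contribution B = 20/100 * 11.66 GPa = 2.332 GPa
Step 3: Blend Young's modulus = 2.52 + 2.332 = 4.852 GPa

4.852 GPa


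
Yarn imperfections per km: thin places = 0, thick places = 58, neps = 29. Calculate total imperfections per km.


Formula: Total = thin places + thick places + neps
Total = 0 + 58 + 29
Total = 87 imperfections/km

87 imperfections/km


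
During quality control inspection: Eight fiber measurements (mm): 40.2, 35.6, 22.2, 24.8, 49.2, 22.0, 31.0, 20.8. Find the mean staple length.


Formula: Mean = sum of lengths / count
Sum = 40.2 + 35.6 + 22.2 + 24.8 + 49.2 + 22.0 + 31.0 + 20.8
Sum = 245.8 mm
Mean = 245.8 / 8 = 30.73 mm

30.73 mm


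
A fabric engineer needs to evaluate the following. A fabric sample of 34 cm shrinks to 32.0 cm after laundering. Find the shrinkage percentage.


Formula: Shrinkage% = ((L_before - L_after) / L_before) * 100
Step 1: Shrinkage = 34 - 32.0 = 2.0 cm
Step 2: Shrinkage% = (2.0 / 34) * 100
Step 3: Shrinkage% = 0.058824 * 100 = 5.8824% ≈ 5.9%

5.9%


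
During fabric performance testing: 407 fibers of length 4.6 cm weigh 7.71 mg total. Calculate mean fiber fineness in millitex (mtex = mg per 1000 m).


Formula: fineness (mtex) = mass (mg) / total length (km) = (mass_mg / total_length_m) * 1000
Step 1: Convert fiber length: 4.6 cm = 0.046 m
Step 2: Total fiber length = 407 * 0.046 = 18.722 m
Step 3: Linear density = 7.71 mg / 18.722 m = 0.4118 mg/m
Step 4: fineness = 0.4118 * 1000 = 411.8 mtex

411.8 mtex


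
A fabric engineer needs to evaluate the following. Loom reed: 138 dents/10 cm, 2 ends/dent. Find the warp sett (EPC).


Formula: EPC = (dents per 10 cm * ends per dent) / 10
Step 1: Total ends per 10 cm = 138 * 2 = 276
Step 2: EPC = 276 / 10 = 27.6 ends/cm

27.6 ends/cm


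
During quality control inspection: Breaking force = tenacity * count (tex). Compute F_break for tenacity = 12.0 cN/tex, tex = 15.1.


Formula: Breaking force = Tenacity * Linear density
F = 12.0 cN/tex * 15.1 tex
F = 181.20 cN

181.20 cN


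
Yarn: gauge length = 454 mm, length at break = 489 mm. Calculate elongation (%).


Formula: Elongation (%) = ((L_break - L0) / L0) * 100
Step 1: Extension = 489 - 454 = 35 mm
Step 2: Elongation = (35 / 454) * 100
Step 3: Elongation = 0.077093 * 100 = 7.7093% ≈ 7.7%

7.7%


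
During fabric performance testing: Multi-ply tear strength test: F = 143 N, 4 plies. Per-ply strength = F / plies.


Formula: Per-ply strength = Total force / Number of plies
Per-ply = 143 N / 4
Per-ply = 35.75 N

35.75 N


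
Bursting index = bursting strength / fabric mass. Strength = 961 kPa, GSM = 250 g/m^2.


Formula: Bursting Index = Bursting Strength / Fabric GSM
BI = 961 kPa / 250 g/m^2
BI = 3.844 kPa/(g/m^2)

3.844 kPa/(g/m^2)


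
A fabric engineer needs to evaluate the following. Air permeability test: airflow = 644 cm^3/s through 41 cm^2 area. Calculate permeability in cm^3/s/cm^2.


Formula: Air Permeability = Airflow / Test Area
AP = 644 cm^3/s / 41 cm^2
AP = 15.7 cm^3/s/cm^2

15.7 cm^3/s/cm^2


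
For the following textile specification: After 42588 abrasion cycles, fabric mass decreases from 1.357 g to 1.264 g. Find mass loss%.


Formula: Mass loss% = ((m_before - m_after) / m_before) * 100
Step 1: Mass loss = 1.357 - 1.264 = 0.093 g
Step 2: Ratio = 0.093 / 1.357 = 0.0685335
Step 3: Mass loss% = 0.0685335 * 100 = 6.85335% ≈ 6.85%

6.85%


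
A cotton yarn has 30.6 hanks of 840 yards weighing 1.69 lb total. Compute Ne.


Formula: Ne = hanks / mass_lb
Substituting: Ne = 30.6 / 1.69
Ne = 18.1

18.1 Ne


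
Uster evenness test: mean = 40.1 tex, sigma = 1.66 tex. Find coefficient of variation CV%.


Formula: CV% = (standard deviation / mean) * 100
Step 1: Ratio = 1.66 / 40.1 = 0.041397
Step 2: CV% = 0.041397 * 100 = 4.1397% ≈ 4.1%

4.1%


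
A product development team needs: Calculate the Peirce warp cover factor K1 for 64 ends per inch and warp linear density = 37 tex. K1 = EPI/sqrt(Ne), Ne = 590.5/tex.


Formula: K1 = EPI / sqrt(Ne), with Ne = 590.5 / tex_warp
Step 1: Ne = 590.5 / 37 = 15.959
Step 2: sqrt(Ne) = sqrt(15.959) = 3.9949
Step 3: K1 = 64 / 3.9949 = 16.0

16.0


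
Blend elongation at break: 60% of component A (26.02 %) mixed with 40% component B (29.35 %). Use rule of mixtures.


Formula: Blend property = (fraction_A * property_A) + (fraction_B * property_B)
Step 1: Contribution A = 60/100 * 26.02 % = 15.612 %
Step 2: Contribution B = 40/100 * 29.35 % = 11.74 %
Step 3: Blend elongation at break = 15.612 + 11.74 = 27.352 %

27.352 %


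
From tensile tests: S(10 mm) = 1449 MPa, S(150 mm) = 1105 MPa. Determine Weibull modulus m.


Formula: m = ln(L1/L2) / ln(S2/S1)
Step 1: ln(L1/L2) = ln(10/150) = -2.70805
Step 2: S2/S1 = 1105/1449 = 0.76259
Step 3: ln(S2/S1) = ln(0.76259) = -0.27103
Step 4: m = -2.70805 / -0.27103 = 9.99

9.99 (Weibull m)


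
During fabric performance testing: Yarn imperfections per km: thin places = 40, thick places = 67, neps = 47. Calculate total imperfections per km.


Formula: Total = thin places + thick places + neps
Total = 40 + 67 + 47
Total = 154 imperfections/km

154 imperfections/km


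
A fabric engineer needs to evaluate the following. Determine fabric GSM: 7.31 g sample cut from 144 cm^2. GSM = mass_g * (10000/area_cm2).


Formula: GSM = mass_g / area_m2
Step 1: Convert area: 144 cm^2 = 144 / 10000 = 0.0144 m^2
Step 2: GSM = 7.31 g / 0.0144 m^2 = 507.6 g/m^2

507.6 g/m^2


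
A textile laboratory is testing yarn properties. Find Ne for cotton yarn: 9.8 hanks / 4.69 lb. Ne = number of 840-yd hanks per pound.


Formula: Ne = hanks / mass_lb
Substituting: Ne = 9.8 / 4.69
Ne = 2.1

2.1 Ne


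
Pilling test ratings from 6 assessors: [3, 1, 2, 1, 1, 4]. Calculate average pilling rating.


Formula: Mean = sum / count
Sum = 3 + 1 + 2 + 1 + 1 + 4 = 12
Mean = 12 / 6 = 2.0

2.0


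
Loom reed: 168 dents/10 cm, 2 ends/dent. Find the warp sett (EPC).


Formula: EPC = (dents per 10 cm * ends per dent) / 10
Step 1: Total ends per 10 cm = 168 * 2 = 336
Step 2: EPC = 336 / 10 = 33.6 ends/cm

33.6 ends/cm


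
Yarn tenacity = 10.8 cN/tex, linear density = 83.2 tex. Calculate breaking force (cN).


Formula: Breaking force = Tenacity * Linear density
F = 10.8 cN/tex * 83.2 tex
F = 898.56 cN

898.56 cN


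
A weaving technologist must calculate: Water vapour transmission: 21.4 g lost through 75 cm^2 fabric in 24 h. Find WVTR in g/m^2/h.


Formula: WVTR = mass_loss / (area * time)
Step 1: Convert area: 75 cm^2 = 0.0075 m^2
Step 2: WVTR = 21.4 g / (0.0075 m^2 * 24 h)
Step 3: WVTR = 21.4 / 0.18 = 118.9 g/m^2/h

118.9 g/m^2/h


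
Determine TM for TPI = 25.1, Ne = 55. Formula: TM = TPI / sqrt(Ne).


Formula: TM = TPI / sqrt(Ne)
Step 1: sqrt(Ne) = sqrt(55) = 7.4162
Step 2: TM = 25.1 / 7.4162 = 3.38

3.38 TM


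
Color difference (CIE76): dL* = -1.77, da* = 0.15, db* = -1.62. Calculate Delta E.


Formula: Delta E = sqrt(dL*^2 + da*^2 + db*^2)
Step 1: dL*^2 = (-1.77)^2 = 3.1329
Step 2: da*^2 = 0.15^2 = 0.0225
Step 3: db*^2 = (-1.62)^2 = 2.6244
Step 4: Sum = 3.1329 + 0.0225 + 2.6244 = 5.7798
Step 5: Delta E = sqrt(5.7798) = 2.4

2.4 Delta E


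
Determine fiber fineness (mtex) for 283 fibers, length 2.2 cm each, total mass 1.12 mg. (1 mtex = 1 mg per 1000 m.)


Formula: fineness (mtex) = mass (mg) / total length (km) = (mass_mg / total_length_m) * 1000
Step 1: Convert fiber length: 2.2 cm = 0.022 m
Step 2: Total fiber length = 283 * 0.022 = 6.226 m
Step 3: Linear density = 1.12 mg / 6.226 m = 0.1799 mg/m
Step 4: fineness = 0.1799 * 1000 = 179.9 mtex

179.9 mtex


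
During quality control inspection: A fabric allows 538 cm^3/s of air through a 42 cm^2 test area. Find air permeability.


Formula: Air Permeability = Airflow / Test Area
AP = 538 cm^3/s / 42 cm^2
AP = 12.8 cm^3/s/cm^2

12.8 cm^3/s/cm^2


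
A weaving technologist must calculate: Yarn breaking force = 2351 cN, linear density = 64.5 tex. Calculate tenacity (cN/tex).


Formula: Tenacity = Breaking force / Linear density
Tenacity = 2351 cN / 64.5 tex
Tenacity = 36.45 cN/tex

36.45 cN/tex


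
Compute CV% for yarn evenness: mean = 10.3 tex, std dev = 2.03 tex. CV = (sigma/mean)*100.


Formula: CV% = (standard deviation / mean) * 100
Step 1: Ratio = 2.03 / 10.3 = 0.197087
Step 2: CV% = 0.197087 * 100 = 19.7087% ≈ 19.7%

19.7%


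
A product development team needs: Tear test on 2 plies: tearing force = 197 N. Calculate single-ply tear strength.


Formula: Per-ply strength = Total force / Number of plies
Per-ply = 197 N / 2
Per-ply = 98.5 N

98.5 N


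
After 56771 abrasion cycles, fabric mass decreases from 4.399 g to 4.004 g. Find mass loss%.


Formula: Mass loss% = ((m_before - m_after) / m_before) * 100
Step 1: Mass loss = 4.399 - 4.004 = 0.395 g
Step 2: Ratio = 0.395 / 4.399 = 0.0897931
Step 3: Mass loss% = 0.0897931 * 100 = 8.97931% ≈ 8.98%

8.98%


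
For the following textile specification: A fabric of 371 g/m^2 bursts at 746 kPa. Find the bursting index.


Formula: Bursting Index = Bursting Strength / Fabric GSM
BI = 746 kPa / 371 g/m^2
BI = 2.011 kPa/(g/m^2)

2.011 kPa/(g/m^2)


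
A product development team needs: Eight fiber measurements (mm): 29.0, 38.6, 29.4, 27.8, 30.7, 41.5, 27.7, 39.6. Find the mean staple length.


Formula: Mean = sum of lengths / count
Sum = 29.0 + 38.6 + 29.4 + 27.8 + 30.7 + 41.5 + 27.7 + 39.6
Sum = 264.3 mm
Mean = 264.3 / 8 = 33.04 mm

33.04 mm


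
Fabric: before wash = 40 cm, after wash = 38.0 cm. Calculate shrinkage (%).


Formula: Shrinkage% = ((L_before - L_after) / L_before) * 100
Step 1: Shrinkage = 40 - 38.0 = 2.0 cm
Step 2: Shrinkage% = (2.0 / 40) * 100
Step 3: Shrinkage% = 0.05 * 100 = 5.0%

5.0%


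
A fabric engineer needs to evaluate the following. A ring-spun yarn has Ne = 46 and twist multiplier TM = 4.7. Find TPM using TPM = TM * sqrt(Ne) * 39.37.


Formula: TPM = TM * sqrt(Ne) * 39.37
Step 1: sqrt(Ne) = sqrt(46) = 6.7823
Step 2: TM * sqrt(Ne) = 4.7 * 6.7823 = 31.8768
Step 3: TPM = 31.8768 * 39.37 = 1255 twists/m

1255 twists/m


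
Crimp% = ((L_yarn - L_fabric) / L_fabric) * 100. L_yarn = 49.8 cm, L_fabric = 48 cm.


Formula: Crimp% = ((L_yarn - L_fabric) / L_fabric) * 100
Step 1: Extension = 49.8 - 48 = 1.8 cm
Step 2: Crimp% = (1.8 / 48) * 100
Step 3: Crimp% = 0.0375 * 100 = 3.75% ≈ 3.8%

3.8%


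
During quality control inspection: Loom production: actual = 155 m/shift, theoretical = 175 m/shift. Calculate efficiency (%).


Formula: Efficiency% = (Actual output / Theoretical output) * 100
Efficiency% = (155 / 175) * 100
Efficiency% = 0.885714 * 100 = 88.5714% ≈ 88.6%

88.6%


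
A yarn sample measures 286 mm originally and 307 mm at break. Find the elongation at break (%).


Formula: Elongation (%) = ((L_break - L0) / L0) * 100
Step 1: Extension = 307 - 286 = 21 mm
Step 2: Elongation = (21 / 286) * 100
Step 3: Elongation = 0.073427 * 100 = 7.3427% ≈ 7.3%

7.3%
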